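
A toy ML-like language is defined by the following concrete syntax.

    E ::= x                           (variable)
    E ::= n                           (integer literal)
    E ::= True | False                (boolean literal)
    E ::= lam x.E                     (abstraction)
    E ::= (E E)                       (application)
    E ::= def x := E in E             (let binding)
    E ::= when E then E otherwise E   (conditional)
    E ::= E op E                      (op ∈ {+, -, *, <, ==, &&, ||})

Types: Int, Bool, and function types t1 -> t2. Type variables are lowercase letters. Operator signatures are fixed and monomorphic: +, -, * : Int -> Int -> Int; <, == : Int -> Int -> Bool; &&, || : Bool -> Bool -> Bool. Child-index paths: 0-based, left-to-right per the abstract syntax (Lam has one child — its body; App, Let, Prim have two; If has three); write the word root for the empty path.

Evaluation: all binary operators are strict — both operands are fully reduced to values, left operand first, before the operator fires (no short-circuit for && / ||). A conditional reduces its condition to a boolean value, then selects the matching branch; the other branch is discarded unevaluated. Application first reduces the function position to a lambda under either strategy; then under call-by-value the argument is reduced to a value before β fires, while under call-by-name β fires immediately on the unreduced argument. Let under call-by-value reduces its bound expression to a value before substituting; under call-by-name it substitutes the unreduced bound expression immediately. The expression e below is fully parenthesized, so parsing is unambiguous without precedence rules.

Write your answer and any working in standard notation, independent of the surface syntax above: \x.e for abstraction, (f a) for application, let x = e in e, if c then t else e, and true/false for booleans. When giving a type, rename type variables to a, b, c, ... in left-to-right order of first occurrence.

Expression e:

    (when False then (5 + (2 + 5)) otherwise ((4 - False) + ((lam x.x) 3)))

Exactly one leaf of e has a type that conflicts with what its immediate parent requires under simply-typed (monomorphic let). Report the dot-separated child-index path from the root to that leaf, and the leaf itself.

Answer: 2.0.1 : false

Trace:
  unify Bool ~ Bool
  unify Int ~ Int
  unify Int ~ Int
  unify Int ~ Int
  unify Int ~ Int
  unify Int ~ Int
  unify Bool ~ Int
  FAIL: mismatch Bool ~ Int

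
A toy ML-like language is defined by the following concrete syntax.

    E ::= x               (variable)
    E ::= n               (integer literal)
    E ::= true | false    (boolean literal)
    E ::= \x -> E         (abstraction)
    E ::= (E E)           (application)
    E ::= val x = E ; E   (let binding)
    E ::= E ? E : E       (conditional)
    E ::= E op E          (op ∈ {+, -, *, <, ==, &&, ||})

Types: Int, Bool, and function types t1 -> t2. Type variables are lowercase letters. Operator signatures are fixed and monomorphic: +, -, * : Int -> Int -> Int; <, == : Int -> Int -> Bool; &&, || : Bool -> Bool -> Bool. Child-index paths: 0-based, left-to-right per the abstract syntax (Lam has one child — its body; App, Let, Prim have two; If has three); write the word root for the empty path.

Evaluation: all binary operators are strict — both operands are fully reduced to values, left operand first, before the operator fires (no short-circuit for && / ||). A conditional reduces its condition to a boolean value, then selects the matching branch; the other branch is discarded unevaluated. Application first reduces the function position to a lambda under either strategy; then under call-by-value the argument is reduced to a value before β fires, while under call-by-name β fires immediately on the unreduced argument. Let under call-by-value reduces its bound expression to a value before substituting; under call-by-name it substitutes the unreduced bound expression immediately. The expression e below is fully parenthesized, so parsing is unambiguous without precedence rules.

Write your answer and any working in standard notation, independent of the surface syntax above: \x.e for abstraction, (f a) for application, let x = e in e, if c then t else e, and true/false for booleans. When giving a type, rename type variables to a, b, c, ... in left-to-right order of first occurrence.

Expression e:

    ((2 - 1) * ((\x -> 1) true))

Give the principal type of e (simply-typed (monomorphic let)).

Answer: Int

Derivation:
  unify Int ~ Int
  unify Int ~ Int
  unify Int ~ Int
\x._ : a -> Int
  unify a -> Int ~ Bool -> b
  unify a ~ Bool
  unify Int ~ b
_ _ : Int
  unify Int ~ Int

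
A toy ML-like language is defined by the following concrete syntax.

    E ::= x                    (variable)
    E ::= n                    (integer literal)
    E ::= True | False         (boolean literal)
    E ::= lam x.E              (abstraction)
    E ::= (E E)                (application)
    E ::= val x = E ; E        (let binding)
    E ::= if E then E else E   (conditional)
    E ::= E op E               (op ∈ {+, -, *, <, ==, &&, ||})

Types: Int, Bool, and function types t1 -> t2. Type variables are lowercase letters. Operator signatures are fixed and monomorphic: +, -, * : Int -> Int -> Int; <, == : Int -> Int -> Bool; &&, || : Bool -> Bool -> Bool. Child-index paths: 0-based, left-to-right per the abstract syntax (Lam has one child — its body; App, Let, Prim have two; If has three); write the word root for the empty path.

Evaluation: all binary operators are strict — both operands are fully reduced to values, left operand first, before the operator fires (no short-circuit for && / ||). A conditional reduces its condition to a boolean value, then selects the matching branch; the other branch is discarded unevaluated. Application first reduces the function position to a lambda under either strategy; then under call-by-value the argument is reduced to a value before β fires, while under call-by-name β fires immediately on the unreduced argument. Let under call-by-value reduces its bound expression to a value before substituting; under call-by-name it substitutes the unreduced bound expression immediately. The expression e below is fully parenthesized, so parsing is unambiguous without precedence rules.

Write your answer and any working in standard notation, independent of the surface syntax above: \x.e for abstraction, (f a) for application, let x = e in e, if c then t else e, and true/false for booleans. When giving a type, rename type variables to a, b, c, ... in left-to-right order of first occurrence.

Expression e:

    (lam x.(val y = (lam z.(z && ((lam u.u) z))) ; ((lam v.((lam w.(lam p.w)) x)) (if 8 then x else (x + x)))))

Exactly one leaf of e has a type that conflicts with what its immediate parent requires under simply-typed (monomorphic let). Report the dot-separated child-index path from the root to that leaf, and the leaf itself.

Trace:
z : b
  unify b ~ Bool
u : c
\u._ : c -> c
z : Bool
  unify c -> c ~ Bool -> d
  unify c ~ Bool
  unify Bool ~ d
_ _ : Bool
  unify Bool ~ Bool
\z._ : Bool -> Bool
let y : Bool -> Bool
w : f
\p._ : g -> f
\w._ : f -> g -> f
x : a
  unify f -> g -> f ~ a -> h
  unify f ~ a
  unify g -> a ~ h
_ _ : g -> a
\v._ : e -> g -> a
  unify Int ~ Bool
  FAIL: mismatch Int ~ Bool

Answer: 0.1.1.0 : 8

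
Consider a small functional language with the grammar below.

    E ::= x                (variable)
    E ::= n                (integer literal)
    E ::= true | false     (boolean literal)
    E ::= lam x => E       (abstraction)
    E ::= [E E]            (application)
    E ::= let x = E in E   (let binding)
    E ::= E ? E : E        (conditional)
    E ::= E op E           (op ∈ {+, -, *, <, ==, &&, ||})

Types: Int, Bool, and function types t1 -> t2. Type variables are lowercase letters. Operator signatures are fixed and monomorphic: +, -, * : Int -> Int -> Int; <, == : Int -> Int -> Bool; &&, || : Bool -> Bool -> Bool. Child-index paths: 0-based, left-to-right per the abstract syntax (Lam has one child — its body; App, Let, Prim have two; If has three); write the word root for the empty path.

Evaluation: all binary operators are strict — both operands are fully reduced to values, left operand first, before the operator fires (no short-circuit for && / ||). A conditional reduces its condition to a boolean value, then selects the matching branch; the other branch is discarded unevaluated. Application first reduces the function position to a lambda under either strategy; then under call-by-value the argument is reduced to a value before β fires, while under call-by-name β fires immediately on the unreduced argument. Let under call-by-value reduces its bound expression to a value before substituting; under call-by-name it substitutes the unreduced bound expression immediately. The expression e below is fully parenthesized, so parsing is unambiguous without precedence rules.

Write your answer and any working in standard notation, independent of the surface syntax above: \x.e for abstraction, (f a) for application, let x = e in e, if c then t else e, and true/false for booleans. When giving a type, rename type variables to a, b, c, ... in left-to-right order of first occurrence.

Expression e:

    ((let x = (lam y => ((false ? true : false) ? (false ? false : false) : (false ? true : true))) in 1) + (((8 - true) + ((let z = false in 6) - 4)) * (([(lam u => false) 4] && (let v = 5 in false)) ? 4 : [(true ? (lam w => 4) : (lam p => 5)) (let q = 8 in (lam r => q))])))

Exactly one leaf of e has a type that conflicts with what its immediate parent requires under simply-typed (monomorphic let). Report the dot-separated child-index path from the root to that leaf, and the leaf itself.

Working:
  unify Bool ~ Bool
  unify Bool ~ Bool
  unify Bool ~ Bool
  unify Bool ~ Bool
  unify Bool ~ Bool
  unify Bool ~ Bool
  unify Bool ~ Bool
  unify Bool ~ Bool
\y._ : a -> Bool
let x : a -> Bool
  unify Int ~ Int
  unify Int ~ Int
  unify Bool ~ Int
  FAIL: mismatch Bool ~ Int

Answer: 1.0.0.1 : true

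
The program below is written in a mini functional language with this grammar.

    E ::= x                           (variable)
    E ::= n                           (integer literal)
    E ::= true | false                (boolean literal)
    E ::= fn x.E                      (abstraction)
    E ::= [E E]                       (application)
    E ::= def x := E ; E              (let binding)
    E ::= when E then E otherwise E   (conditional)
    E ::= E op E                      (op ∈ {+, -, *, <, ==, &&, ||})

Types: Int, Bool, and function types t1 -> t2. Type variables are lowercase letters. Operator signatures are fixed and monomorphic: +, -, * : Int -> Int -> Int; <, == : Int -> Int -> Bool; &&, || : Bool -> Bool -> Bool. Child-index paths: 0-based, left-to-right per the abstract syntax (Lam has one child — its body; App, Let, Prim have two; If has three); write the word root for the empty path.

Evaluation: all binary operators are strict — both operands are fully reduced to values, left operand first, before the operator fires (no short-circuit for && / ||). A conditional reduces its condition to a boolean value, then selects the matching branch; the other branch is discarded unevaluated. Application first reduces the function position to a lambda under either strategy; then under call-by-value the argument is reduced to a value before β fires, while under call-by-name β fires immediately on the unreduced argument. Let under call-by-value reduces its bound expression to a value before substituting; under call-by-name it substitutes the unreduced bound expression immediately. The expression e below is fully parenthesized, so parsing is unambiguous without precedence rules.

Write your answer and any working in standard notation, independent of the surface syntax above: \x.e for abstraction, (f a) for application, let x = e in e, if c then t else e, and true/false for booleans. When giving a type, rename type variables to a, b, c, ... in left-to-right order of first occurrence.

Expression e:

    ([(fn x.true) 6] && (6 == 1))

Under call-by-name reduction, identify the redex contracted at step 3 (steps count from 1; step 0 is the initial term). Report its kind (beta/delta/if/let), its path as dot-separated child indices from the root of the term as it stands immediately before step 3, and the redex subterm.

Answer: delta at root : (true && false)

Derivation:
step 0: (((\x.true) 6) && (6 == 1))
step 1: [beta@0] (true && (6 == 1))
step 2: [delta@1] (true && false)
step 3: [delta@root] false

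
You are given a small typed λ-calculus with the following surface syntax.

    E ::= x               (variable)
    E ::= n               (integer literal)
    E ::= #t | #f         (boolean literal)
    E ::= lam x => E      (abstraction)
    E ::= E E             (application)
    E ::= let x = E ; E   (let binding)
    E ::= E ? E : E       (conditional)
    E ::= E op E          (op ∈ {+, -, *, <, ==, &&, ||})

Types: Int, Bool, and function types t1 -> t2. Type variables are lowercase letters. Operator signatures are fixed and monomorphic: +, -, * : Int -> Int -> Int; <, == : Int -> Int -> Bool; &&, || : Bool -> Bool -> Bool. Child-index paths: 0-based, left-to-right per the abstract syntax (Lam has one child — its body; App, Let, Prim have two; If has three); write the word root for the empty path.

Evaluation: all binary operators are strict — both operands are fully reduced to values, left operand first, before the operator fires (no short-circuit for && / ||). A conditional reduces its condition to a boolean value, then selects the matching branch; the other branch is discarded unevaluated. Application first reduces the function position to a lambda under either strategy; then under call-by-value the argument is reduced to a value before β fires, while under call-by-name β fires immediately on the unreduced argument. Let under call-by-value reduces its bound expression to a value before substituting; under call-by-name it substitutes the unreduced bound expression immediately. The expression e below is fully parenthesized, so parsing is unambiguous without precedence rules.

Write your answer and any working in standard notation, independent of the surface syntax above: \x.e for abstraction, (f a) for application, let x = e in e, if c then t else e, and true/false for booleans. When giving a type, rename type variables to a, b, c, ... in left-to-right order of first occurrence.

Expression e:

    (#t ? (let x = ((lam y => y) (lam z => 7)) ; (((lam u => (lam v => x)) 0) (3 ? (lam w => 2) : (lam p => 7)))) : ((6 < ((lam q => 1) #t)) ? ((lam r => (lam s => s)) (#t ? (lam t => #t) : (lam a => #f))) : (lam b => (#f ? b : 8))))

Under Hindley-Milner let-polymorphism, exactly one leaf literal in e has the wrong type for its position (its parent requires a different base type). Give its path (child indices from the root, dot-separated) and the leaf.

Trace:
  unify Bool ~ Bool
y : a
\y._ : a -> a
\z._ : b -> Int
  unify a -> a ~ (b -> Int) -> c
  unify a ~ b -> Int
  unify b -> Int ~ c
_ _ : b -> Int
let x : forall. b -> Int
x : f -> Int
\v._ : e -> f -> Int
\u._ : d -> e -> f -> Int
  unify d -> e -> f -> Int ~ Int -> g
  unify d ~ Int
  unify e -> f -> Int ~ g
_ _ : e -> f -> Int
  unify Int ~ Bool
  FAIL: mismatch Int ~ Bool

Answer: 1.1.1.0 : 3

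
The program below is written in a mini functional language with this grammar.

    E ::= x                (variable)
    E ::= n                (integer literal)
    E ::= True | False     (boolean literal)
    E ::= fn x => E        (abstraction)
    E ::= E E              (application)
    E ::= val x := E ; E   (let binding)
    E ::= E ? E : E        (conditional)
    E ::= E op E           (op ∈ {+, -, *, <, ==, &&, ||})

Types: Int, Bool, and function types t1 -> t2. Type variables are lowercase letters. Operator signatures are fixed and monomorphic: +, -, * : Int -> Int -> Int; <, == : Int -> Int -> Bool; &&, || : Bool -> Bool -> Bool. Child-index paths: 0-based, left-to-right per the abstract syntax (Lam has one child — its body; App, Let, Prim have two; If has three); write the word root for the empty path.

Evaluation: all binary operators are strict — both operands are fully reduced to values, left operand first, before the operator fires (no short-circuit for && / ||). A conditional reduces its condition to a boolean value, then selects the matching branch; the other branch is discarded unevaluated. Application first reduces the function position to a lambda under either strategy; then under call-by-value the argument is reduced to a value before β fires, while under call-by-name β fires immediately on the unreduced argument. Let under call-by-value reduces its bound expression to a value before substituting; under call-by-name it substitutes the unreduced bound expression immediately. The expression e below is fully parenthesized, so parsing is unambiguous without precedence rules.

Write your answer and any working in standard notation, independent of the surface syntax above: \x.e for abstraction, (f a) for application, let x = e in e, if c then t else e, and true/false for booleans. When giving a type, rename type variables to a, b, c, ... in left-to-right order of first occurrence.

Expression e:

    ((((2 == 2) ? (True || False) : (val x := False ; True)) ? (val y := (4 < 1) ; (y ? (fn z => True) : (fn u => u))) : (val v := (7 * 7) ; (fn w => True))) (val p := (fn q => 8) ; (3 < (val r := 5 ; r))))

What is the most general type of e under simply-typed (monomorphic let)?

Answer: Bool

Working:
  unify Int ~ Int
  unify Int ~ Int
  unify Bool ~ Bool
  unify Bool ~ Bool
  unify Bool ~ Bool
let x : Bool
  unify Bool ~ Bool
  unify Bool ~ Bool
  unify Int ~ Int
  unify Int ~ Int
let y : Bool
y : Bool
  unify Bool ~ Bool
\z._ : a -> Bool
u : b
\u._ : b -> b
  unify a -> Bool ~ b -> b
  unify a ~ b
  unify Bool ~ b
  unify Int ~ Int
  unify Int ~ Int
let v : Int
\w._ : c -> Bool
  unify Bool -> Bool ~ c -> Bool
  unify Bool ~ c
  unify Bool ~ Bool
\q._ : d -> Int
let p : d -> Int
  unify Int ~ Int
let r : Int
r : Int
  unify Int ~ Int
  unify Bool -> Bool ~ Bool -> e
  unify Bool ~ Bool
  unify Bool ~ e
_ _ : Bool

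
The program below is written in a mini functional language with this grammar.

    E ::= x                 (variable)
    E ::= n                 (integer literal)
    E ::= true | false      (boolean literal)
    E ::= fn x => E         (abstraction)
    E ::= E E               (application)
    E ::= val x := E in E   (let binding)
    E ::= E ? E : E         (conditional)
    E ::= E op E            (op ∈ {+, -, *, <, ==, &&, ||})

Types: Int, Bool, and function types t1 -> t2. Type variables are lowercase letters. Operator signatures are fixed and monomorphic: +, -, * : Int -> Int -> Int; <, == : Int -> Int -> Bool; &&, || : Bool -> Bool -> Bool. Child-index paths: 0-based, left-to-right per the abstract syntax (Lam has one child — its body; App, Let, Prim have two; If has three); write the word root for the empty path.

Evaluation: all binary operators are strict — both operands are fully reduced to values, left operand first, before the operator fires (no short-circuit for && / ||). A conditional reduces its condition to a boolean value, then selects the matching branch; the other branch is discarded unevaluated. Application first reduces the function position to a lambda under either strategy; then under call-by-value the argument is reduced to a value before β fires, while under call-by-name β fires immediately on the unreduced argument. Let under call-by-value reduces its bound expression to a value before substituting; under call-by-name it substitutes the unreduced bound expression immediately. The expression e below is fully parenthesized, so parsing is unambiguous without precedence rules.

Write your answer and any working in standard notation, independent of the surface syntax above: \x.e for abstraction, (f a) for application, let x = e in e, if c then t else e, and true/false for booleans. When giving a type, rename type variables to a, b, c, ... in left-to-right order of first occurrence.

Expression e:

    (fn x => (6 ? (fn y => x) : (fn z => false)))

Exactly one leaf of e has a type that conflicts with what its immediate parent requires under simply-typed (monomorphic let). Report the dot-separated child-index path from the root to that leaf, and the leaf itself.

Derivation:
  unify Int ~ Bool
  FAIL: mismatch Int ~ Bool

Answer: 0.0 : 6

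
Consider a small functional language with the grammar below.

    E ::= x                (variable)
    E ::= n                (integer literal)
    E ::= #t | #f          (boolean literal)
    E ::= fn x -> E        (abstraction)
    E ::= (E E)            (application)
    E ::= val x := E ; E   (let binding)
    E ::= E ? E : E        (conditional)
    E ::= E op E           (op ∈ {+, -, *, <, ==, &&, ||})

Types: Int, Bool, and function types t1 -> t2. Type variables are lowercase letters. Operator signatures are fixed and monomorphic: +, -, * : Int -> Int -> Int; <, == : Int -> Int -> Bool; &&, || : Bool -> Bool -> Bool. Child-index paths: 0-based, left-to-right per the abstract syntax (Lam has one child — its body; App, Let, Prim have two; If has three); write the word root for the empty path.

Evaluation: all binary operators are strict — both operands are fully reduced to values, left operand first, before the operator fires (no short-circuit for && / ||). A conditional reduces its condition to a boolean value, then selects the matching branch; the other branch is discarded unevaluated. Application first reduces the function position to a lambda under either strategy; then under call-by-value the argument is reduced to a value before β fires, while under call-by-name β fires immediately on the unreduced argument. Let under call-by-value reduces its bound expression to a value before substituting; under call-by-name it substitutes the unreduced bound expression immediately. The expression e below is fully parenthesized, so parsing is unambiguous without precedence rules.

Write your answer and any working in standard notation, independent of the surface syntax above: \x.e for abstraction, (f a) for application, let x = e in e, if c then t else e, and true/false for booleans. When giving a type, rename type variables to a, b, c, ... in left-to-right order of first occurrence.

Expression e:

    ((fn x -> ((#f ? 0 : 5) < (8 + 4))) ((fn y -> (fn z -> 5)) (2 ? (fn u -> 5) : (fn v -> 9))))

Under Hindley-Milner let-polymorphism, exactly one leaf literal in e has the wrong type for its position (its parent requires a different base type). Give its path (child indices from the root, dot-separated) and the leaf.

Answer: 1.1.0 : 2

Working:
  unify Bool ~ Bool
  unify Int ~ Int
  unify Int ~ Int
  unify Int ~ Int
  unify Int ~ Int
  unify Int ~ Int
\x._ : a -> Bool
\z._ : c -> Int
\y._ : b -> c -> Int
  unify Int ~ Bool
  FAIL: mismatch Int ~ Bool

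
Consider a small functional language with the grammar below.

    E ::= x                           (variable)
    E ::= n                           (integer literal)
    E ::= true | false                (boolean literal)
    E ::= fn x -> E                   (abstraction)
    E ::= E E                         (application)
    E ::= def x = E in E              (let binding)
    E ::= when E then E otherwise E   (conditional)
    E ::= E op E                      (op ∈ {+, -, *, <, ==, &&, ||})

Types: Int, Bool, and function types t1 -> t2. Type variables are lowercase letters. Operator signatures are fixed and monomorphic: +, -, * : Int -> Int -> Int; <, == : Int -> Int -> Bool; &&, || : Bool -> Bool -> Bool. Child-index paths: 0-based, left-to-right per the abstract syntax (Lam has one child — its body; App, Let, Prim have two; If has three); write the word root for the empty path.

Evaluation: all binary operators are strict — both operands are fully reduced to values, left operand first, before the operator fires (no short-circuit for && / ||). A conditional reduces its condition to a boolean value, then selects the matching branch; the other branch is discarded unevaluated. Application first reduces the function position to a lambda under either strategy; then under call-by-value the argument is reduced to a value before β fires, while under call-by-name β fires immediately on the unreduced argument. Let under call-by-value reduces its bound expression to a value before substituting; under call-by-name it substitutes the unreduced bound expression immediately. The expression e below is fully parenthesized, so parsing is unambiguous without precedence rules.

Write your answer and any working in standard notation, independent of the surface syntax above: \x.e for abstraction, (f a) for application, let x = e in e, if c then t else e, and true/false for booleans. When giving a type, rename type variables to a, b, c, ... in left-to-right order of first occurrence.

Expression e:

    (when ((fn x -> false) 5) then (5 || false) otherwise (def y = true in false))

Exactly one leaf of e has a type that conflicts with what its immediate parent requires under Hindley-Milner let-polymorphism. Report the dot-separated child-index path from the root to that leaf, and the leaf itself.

Working:
\x._ : a -> Bool
  unify a -> Bool ~ Int -> b
  unify a ~ Int
  unify Bool ~ b
_ _ : Bool
  unify Bool ~ Bool
  unify Int ~ Bool
  FAIL: mismatch Int ~ Bool

Answer: 1.0 : 5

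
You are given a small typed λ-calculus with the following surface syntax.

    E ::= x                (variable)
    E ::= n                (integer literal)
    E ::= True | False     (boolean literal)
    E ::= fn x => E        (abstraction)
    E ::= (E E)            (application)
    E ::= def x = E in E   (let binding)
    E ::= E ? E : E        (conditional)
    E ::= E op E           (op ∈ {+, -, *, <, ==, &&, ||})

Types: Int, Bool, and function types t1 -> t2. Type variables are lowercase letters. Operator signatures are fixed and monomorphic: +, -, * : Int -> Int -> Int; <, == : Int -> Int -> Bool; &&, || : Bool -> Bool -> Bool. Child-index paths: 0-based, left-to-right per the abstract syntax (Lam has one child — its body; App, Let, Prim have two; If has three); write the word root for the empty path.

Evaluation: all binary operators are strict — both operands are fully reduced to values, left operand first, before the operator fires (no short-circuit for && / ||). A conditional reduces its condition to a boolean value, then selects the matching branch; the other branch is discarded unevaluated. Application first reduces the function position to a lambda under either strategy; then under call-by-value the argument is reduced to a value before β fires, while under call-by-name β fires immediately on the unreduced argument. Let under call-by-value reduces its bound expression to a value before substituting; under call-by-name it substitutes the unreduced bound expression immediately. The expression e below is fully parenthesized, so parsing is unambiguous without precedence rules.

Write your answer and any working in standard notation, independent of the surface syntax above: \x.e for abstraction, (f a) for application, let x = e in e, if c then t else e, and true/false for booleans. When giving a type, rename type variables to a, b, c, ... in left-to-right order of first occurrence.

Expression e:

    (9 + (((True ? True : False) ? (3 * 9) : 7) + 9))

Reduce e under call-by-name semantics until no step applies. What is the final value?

Answer: 45

Derivation:
step 0: (9 + ((if (if true then true else false) then (3 * 9) else 7) + 9))
step 1: [if@1.0.0] (9 + ((if true then (3 * 9) else 7) + 9))
step 2: [if@1.0] (9 + ((3 * 9) + 9))
step 3: [delta@1.0] (9 + (27 + 9))
step 4: [delta@1] (9 + 36)
step 5: [delta@root] 45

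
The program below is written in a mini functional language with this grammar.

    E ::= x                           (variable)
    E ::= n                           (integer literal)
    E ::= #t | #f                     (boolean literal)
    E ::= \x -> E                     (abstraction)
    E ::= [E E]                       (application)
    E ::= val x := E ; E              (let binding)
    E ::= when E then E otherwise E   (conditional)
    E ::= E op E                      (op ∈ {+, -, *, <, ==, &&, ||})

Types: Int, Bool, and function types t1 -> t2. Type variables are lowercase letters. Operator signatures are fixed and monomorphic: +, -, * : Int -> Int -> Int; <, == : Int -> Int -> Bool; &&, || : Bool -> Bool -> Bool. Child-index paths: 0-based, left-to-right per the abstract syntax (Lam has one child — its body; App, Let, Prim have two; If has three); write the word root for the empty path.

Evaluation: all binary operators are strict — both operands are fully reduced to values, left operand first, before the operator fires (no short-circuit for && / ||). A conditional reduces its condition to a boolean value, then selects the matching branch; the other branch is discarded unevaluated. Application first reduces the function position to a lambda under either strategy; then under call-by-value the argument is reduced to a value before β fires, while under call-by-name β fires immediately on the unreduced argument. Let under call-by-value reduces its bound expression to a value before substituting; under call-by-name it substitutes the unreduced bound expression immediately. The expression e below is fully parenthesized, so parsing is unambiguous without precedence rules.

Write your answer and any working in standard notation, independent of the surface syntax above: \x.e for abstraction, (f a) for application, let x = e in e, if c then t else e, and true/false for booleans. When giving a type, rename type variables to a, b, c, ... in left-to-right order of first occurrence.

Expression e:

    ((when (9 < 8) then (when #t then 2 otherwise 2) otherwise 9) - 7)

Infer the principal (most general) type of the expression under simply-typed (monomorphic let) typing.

Trace:
  unify Int ~ Int
  unify Int ~ Int
  unify Bool ~ Bool
  unify Bool ~ Bool
  unify Int ~ Int
  unify Int ~ Int
  unify Int ~ Int
  unify Int ~ Int

Answer: Int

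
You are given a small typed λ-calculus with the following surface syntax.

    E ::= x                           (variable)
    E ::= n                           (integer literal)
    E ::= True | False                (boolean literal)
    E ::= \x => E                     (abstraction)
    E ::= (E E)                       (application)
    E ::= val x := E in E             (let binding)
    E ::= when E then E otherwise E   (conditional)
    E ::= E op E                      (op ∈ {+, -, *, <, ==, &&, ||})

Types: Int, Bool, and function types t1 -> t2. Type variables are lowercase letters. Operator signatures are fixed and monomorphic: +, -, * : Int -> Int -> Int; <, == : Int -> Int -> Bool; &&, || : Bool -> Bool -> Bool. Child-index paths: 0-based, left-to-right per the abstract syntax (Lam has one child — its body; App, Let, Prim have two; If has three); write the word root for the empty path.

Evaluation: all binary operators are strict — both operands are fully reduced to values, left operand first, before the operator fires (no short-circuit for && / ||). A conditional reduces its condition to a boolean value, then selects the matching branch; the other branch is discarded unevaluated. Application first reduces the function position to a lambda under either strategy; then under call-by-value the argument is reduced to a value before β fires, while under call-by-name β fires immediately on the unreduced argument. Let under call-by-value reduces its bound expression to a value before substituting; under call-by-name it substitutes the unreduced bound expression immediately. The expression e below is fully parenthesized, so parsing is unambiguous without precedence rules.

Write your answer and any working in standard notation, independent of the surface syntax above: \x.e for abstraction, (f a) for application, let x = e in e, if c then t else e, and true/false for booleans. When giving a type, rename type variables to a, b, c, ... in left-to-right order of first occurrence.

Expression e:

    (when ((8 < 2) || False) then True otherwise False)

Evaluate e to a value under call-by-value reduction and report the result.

Derivation:
step 0: (if ((8 < 2) || false) then true else false)
step 1: [delta@0.0] (if (false || false) then true else false)
step 2: [delta@0] (if false then true else false)
step 3: [if@root] false

Answer: false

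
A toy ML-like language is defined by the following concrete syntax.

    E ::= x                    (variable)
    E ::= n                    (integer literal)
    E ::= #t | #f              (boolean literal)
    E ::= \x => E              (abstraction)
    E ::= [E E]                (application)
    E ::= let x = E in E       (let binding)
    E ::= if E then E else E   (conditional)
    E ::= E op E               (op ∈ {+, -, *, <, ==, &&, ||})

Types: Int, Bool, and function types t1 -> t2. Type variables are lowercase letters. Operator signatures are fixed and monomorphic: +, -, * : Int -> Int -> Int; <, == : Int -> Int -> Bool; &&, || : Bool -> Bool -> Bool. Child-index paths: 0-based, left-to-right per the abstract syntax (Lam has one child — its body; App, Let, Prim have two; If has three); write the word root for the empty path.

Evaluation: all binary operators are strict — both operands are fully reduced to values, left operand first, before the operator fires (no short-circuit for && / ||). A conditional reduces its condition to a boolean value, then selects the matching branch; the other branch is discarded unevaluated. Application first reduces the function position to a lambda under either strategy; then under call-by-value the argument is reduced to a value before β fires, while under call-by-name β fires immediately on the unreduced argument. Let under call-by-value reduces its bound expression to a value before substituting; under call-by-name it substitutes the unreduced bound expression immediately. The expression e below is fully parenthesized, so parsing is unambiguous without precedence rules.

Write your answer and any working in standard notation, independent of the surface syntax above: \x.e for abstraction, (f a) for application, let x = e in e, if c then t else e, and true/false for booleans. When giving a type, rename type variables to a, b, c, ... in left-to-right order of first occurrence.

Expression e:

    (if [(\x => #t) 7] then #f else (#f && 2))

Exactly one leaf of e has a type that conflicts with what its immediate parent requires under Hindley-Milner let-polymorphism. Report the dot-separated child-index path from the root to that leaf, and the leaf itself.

Trace:
\x._ : a -> Bool
  unify a -> Bool ~ Int -> b
  unify a ~ Int
  unify Bool ~ b
_ _ : Bool
  unify Bool ~ Bool
  unify Bool ~ Bool
  unify Int ~ Bool
  FAIL: mismatch Int ~ Bool

Answer: 2.1 : 2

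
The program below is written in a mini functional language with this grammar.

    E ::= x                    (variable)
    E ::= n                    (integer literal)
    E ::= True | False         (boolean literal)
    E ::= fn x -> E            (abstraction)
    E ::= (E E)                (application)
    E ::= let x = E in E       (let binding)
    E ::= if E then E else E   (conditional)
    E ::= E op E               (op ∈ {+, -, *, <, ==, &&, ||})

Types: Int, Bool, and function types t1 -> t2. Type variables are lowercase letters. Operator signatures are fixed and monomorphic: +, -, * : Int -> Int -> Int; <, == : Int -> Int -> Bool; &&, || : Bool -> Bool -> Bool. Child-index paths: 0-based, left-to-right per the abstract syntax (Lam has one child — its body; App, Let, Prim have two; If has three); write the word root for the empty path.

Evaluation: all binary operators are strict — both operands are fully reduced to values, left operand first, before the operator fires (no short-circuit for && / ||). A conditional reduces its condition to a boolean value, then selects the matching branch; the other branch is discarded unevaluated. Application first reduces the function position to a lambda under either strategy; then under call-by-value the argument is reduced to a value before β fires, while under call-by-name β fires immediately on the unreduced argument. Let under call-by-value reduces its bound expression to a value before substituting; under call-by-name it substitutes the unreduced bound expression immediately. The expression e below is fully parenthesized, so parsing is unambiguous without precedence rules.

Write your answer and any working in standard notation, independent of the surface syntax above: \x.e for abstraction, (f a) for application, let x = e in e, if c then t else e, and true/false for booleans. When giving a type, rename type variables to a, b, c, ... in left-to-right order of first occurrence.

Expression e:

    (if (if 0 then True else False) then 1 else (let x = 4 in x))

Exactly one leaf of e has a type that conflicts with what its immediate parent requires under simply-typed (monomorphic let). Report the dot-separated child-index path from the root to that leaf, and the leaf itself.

Answer: 0.0 : 0

Trace:
  unify Int ~ Bool
  FAIL: mismatch Int ~ Bool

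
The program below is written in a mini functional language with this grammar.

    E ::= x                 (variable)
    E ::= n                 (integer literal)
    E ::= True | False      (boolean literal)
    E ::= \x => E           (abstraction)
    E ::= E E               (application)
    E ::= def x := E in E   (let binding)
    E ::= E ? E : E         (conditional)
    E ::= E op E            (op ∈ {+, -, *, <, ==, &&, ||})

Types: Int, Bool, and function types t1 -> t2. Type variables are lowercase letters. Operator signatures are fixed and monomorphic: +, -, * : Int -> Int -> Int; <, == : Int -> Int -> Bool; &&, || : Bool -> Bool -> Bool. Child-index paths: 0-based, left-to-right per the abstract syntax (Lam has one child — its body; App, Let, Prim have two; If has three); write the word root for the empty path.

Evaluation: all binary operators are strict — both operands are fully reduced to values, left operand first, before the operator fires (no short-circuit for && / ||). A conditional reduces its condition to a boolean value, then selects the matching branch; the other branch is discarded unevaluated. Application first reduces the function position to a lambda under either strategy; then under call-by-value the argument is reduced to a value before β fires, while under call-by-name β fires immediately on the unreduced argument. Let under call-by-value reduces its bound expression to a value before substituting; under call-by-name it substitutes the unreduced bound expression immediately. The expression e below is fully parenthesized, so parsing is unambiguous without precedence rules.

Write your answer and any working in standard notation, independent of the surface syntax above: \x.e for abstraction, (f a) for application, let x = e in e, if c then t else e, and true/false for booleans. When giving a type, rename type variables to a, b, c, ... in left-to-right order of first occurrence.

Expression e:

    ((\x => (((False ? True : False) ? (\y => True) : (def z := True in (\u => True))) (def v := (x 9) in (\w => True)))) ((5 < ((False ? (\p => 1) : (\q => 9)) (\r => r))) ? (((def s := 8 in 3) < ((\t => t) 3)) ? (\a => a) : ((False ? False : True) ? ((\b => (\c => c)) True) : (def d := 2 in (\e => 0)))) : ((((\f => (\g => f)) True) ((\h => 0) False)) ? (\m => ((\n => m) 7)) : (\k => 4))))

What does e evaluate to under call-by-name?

Derivation:
step 0: ((\x.((if (if false then true else false) then (\y.true) else (let z = true in (\u.true))) (let v = (x 9) in (\w.true)))) (if (5 < ((if false then (\p.1) else (\q.9)) (\r.r))) then (if ((let s = 8 in 3) < ((\t.t) 3)) then (\a.a) else (if (if false then false else true) then ((\b.(\c.c)) true) else (let d = 2 in (\e.0)))) else (if (((\f.(\g.f)) true) ((\h.0) false)) then (\m.((\n.m) 7)) else (\k.4))))
step 1: [beta@root] ((if (if false then true else false) then (\y.true) else (let z = true in (\u.true))) (let v = ((if (5 < ((if false then (\p.1) else (\q.9)) (\r.r))) then (if ((let s = 8 in 3) < ((\t.t) 3)) then (\a.a) else (if (if false then false else true) then ((\b.(\c.c)) true) else (let d = 2 in (\e.0)))) else (if (((\f.(\g.f)) true) ((\h.0) false)) then (\m.((\n.m) 7)) else (\k.4))) 9) in (\w.true)))
step 2: [if@0.0] ((if false then (\y.true) else (let z = true in (\u.true))) (let v = ((if (5 < ((if false then (\p.1) else (\q.9)) (\r.r))) then (if ((let s = 8 in 3) < ((\t.t) 3)) then (\a.a) else (if (if false then false else true) then ((\b.(\c.c)) true) else (let d = 2 in (\e.0)))) else (if (((\f.(\g.f)) true) ((\h.0) false)) then (\m.((\n.m) 7)) else (\k.4))) 9) in (\w.true)))
step 3: [if@0] ((let z = true in (\u.true)) (let v = ((if (5 < ((if false then (\p.1) else (\q.9)) (\r.r))) then (if ((let s = 8 in 3) < ((\t.t) 3)) then (\a.a) else (if (if false then false else true) then ((\b.(\c.c)) true) else (let d = 2 in (\e.0)))) else (if (((\f.(\g.f)) true) ((\h.0) false)) then (\m.((\n.m) 7)) else (\k.4))) 9) in (\w.true)))
step 4: [let@0] ((\u.true) (let v = ((if (5 < ((if false then (\p.1) else (\q.9)) (\r.r))) then (if ((let s = 8 in 3) < ((\t.t) 3)) then (\a.a) else (if (if false then false else true) then ((\b.(\c.c)) true) else (let d = 2 in (\e.0)))) else (if (((\f.(\g.f)) true) ((\h.0) false)) then (\m.((\n.m) 7)) else (\k.4))) 9) in (\w.true)))
step 5: [beta@root] true

Answer: true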